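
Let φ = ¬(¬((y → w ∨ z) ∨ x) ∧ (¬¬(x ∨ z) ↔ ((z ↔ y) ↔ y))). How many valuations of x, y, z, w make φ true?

x | y | z | w | (w ∨ z) | (y → (w ∨ z)) | ((y → (w ∨ z)) ∨ x) | ¬((y → (w ∨ z)) ∨ x) | (x ∨ z) | ¬(x ∨ z) | ¬¬(x ∨ z) | (z ↔ y) | ((z ↔ y) ↔ y) | (¬¬(x ∨ z) ↔ ((z ↔ y) ↔ y)) | φ
- | - | - | - | ------- | ------------- | ------------------- | -------------------- | ------- | -------- | --------- | ------- | ------------- | --------------------------- | -
T | T | T | T |    T    |       T       |          T          |          F           |    T    |    F     |     T     |    T    |       T       |              T              | T
T | T | T | F |    T    |       T       |          T          |          F           |    T    |    F     |     T     |    T    |       T       |              T              | T
T | T | F | T |    T    |       T       |          T          |          F           |    T    |    F     |     T     |    F    |       F       |              F              | T
T | T | F | F |    F    |       F       |          T          |          F           |    T    |    F     |     T     |    F    |       F       |              F              | T
T | F | T | T |    T    |       T       |          T          |          F           |    T    |    F     |     T     |    F    |       T       |              T              | T
T | F | T | F |    T    |       T       |          T          |          F           |    T    |    F     |     T     |    F    |       T       |              T              | T
T | F | F | T |    T    |       T       |          T          |          F           |    T    |    F     |     T     |    T    |       F       |              F              | T
T | F | F | F |    F    |       T       |          T          |          F           |    T    |    F     |     T     |    T    |       F       |              F              | T
F | T | T | T |    T    |       T       |          T          |          F           |    T    |    F     |     T     |    T    |       T       |              T              | T
F | T | T | F |    T    |       T       |          T          |          F           |    T    |    F     |     T     |    T    |       T       |              T              | T
F | T | F | T |    T    |       T       |          T          |          F           |    F    |    T     |     F     |    F    |       F       |              T              | T
F | T | F | F |    F    |       F       |          F          |          T           |    F    |    T     |     F     |    F    |       F       |              T              | F
F | F | T | T |    T    |       T       |          T          |          F           |    T    |    F     |     T     |    F    |       T       |              T              | T
F | F | T | F |    T    |       T       |          T          |          F           |    T    |    F     |     T     |    F    |       T       |              T              | T
F | F | F | T |    T    |       T       |          T          |          F           |    F    |    T     |     F     |    T    |       F       |              T              | T
F | F | F | F |    F    |       T       |          T          |          F           |    F    |    T     |     F     |    T    |       F       |              T              | T
The formula is true on 15 of the 16 rows.

15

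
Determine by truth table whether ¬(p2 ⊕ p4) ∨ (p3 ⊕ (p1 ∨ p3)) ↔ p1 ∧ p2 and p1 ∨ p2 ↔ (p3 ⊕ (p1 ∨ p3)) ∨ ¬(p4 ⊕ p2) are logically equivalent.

p1  p2  p3  p4  |  φ  ψ
F   F   F   F   |  F  F
F   F   F   T   |  T  T
F   F   T   F   |  F  F
F   F   T   T   |  T  T
F   T   F   F   |  T  F
F   T   F   T   |  F  T
F   T   T   F   |  T  F
F   T   T   T   |  F  T
T   F   F   F   |  F  T
T   F   F   T   |  F  T
T   F   T   F   |  F  T
T   F   T   T   |  T  F
T   T   F   F   |  T  T
T   T   F   T   |  T  T
T   T   T   F   |  F  F
T   T   T   T   |  T  T
The columns differ at p1=F, p2=T, p3=F, p4=F (φ=T, ψ=F), so they are not equivalent.

not equivalent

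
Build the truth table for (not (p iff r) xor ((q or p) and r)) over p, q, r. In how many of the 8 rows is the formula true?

p | q | r || φ
F | F | F || F
F | F | T || T
F | T | F || F
F | T | T || F
T | F | F || T
T | F | T || T
T | T | F || T
T | T | T || T
The formula is true on 5 of the 8 rows.

5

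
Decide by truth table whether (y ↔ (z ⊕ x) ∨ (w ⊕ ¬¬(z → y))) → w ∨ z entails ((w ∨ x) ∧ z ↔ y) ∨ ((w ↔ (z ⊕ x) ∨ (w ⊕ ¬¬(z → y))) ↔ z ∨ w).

x | y | z | w || φ | ψ
1 | 1 | 1 | 1 || 1 | 1
1 | 1 | 1 | 0 || 1 | 1
1 | 1 | 0 | 1 || 1 | 1
1 | 1 | 0 | 0 || 0 | 1
1 | 0 | 1 | 1 || 1 | 1
1 | 0 | 1 | 0 || 1 | 1
1 | 0 | 0 | 1 || 1 | 1
1 | 0 | 0 | 0 || 1 | 1
0 | 1 | 1 | 1 || 1 | 1
0 | 1 | 1 | 0 || 1 | 0
0 | 1 | 0 | 1 || 1 | 0
0 | 1 | 0 | 0 || 0 | 1
0 | 0 | 1 | 1 || 1 | 1
0 | 0 | 1 | 0 || 1 | 1
0 | 0 | 0 | 1 || 1 | 1
0 | 0 | 0 | 0 || 1 | 1
At x=0, y=1, z=1, w=0 we have φ true but ψ false, so φ does not entail ψ.

no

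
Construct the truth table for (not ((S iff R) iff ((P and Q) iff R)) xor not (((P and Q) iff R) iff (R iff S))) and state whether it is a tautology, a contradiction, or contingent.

contradiction

P | Q | R | S || φ
1 | 1 | 1 | 1 || 0
1 | 1 | 1 | 0 || 0
1 | 1 | 0 | 1 || 0
1 | 1 | 0 | 0 || 0
1 | 0 | 1 | 1 || 0
1 | 0 | 1 | 0 || 0
1 | 0 | 0 | 1 || 0
1 | 0 | 0 | 0 || 0
0 | 1 | 1 | 1 || 0
0 | 1 | 1 | 0 || 0
0 | 1 | 0 | 1 || 0
0 | 1 | 0 | 0 || 0
0 | 0 | 1 | 1 || 0
0 | 0 | 1 | 0 || 0
0 | 0 | 0 | 1 || 0
0 | 0 | 0 | 0 || 0
Every row is 0, so the formula is a contradiction.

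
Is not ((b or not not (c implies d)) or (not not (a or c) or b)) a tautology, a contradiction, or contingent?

a | b | c | d | (c implies d) | not (c implies d) | not not (c implies d) | (b or not not (c implies d)) | (a or c) | not (a or c) | not not (a or c) | (not not (a or c) or b) | φ
- | - | - | - | ------------- | ----------------- | --------------------- | ---------------------------- | -------- | ------------ | ---------------- | ----------------------- | -
T | T | T | T |       T       |         F         |           T           |              T               |    T     |      F       |        T         |            T            | F
T | T | T | F |       F       |         T         |           F           |              T               |    T     |      F       |        T         |            T            | F
T | T | F | T |       T       |         F         |           T           |              T               |    T     |      F       |        T         |            T            | F
T | T | F | F |       T       |         F         |           T           |              T               |    T     |      F       |        T         |            T            | F
T | F | T | T |       T       |         F         |           T           |              T               |    T     |      F       |        T         |            T            | F
T | F | T | F |       F       |         T         |           F           |              F               |    T     |      F       |        T         |            T            | F
T | F | F | T |       T       |         F         |           T           |              T               |    T     |      F       |        T         |            T            | F
T | F | F | F |       T       |         F         |           T           |              T               |    T     |      F       |        T         |            T            | F
F | T | T | T |       T       |         F         |           T           |              T               |    T     |      F       |        T         |            T            | F
F | T | T | F |       F       |         T         |           F           |              T               |    T     |      F       |        T         |            T            | F
F | T | F | T |       T       |         F         |           T           |              T               |    F     |      T       |        F         |            T            | F
F | T | F | F |       T       |         F         |           T           |              T               |    F     |      T       |        F         |            T            | F
F | F | T | T |       T       |         F         |           T           |              T               |    T     |      F       |        T         |            T            | F
F | F | T | F |       F       |         T         |           F           |              F               |    T     |      F       |        T         |            T            | F
F | F | F | T |       T       |         F         |           T           |              T               |    F     |      T       |        F         |            F            | F
F | F | F | F |       T       |         F         |           T           |              T               |    F     |      T       |        F         |            F            | F
Every row is F, so the formula is a contradiction.

contradiction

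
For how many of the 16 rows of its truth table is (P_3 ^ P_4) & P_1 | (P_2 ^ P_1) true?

10

P_1 | P_2 | P_3 | P_4 || (P_3 ^ P_4) | ((P_3 ^ P_4) & P_1) | (P_2 ^ P_1) | φ
 T  |  T  |  T  |  T  ||      F      |          F          |      F      | F
 T  |  T  |  T  |  F  ||      T      |          T          |      F      | T
 T  |  T  |  F  |  T  ||      T      |          T          |      F      | T
 T  |  T  |  F  |  F  ||      F      |          F          |      F      | F
 T  |  F  |  T  |  T  ||      F      |          F          |      T      | T
 T  |  F  |  T  |  F  ||      T      |          T          |      T      | T
 T  |  F  |  F  |  T  ||      T      |          T          |      T      | T
 T  |  F  |  F  |  F  ||      F      |          F          |      T      | T
 F  |  T  |  T  |  T  ||      F      |          F          |      T      | T
 F  |  T  |  T  |  F  ||      T      |          F          |      T      | T
 F  |  T  |  F  |  T  ||      T      |          F          |      T      | T
 F  |  T  |  F  |  F  ||      F      |          F          |      T      | T
 F  |  F  |  T  |  T  ||      F      |          F          |      F      | F
 F  |  F  |  T  |  F  ||      T      |          F          |      F      | F
 F  |  F  |  F  |  T  ||      T      |          F          |      F      | F
 F  |  F  |  F  |  F  ||      F      |          F          |      F      | F
The formula is true on 10 of the 16 rows.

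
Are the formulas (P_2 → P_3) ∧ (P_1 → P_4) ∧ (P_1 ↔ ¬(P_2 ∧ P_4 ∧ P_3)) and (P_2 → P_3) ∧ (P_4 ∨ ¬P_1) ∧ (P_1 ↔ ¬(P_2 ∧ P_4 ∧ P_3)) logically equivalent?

equivalent

P_1  P_2  P_3  P_4  |  φ  ψ
 0    0    0    0   |  0  0
 0    0    0    1   |  0  0
 0    0    1    0   |  0  0
 0    0    1    1   |  0  0
 0    1    0    0   |  0  0
 0    1    0    1   |  0  0
 0    1    1    0   |  0  0
 0    1    1    1   |  1  1
 1    0    0    0   |  0  0
 1    0    0    1   |  1  1
 1    0    1    0   |  0  0
 1    0    1    1   |  1  1
 1    1    0    0   |  0  0
 1    1    0    1   |  0  0
 1    1    1    0   |  0  0
 1    1    1    1   |  0  0
The columns for φ and ψ agree on every row, so they are logically equivalent.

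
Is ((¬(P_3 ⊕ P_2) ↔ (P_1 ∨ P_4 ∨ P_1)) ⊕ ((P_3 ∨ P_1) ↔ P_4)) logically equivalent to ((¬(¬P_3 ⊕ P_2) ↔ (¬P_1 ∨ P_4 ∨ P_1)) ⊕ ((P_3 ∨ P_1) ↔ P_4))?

P_1  P_2  P_3  P_4  |  φ  ψ
 1    1    1    1   |  0  1
 1    1    1    0   |  1  0
 1    1    0    1   |  1  0
 1    1    0    0   |  0  1
 1    0    1    1   |  1  0
 1    0    1    0   |  0  1
 1    0    0    1   |  0  1
 1    0    0    0   |  1  0
 0    1    1    1   |  0  1
 0    1    1    0   |  0  0
 0    1    0    1   |  0  1
 0    1    0    0   |  0  0
 0    0    1    1   |  1  0
 0    0    1    0   |  1  1
 0    0    0    1   |  1  0
 0    0    0    0   |  1  1
The columns differ at P_1=1, P_2=1, P_3=1, P_4=1 (φ=0, ψ=1), so they are not equivalent.

not equivalent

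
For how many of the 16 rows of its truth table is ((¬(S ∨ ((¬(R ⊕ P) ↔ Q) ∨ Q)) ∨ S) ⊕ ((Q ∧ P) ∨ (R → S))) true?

P | Q | R | S | φ
- | - | - | - | -
0 | 0 | 0 | 0 | 0
0 | 0 | 0 | 1 | 0
0 | 0 | 1 | 0 | 0
0 | 0 | 1 | 1 | 0
0 | 1 | 0 | 0 | 1
0 | 1 | 0 | 1 | 0
0 | 1 | 1 | 0 | 0
0 | 1 | 1 | 1 | 0
1 | 0 | 0 | 0 | 1
1 | 0 | 0 | 1 | 0
1 | 0 | 1 | 0 | 1
1 | 0 | 1 | 1 | 0
1 | 1 | 0 | 0 | 1
1 | 1 | 0 | 1 | 0
1 | 1 | 1 | 0 | 1
1 | 1 | 1 | 1 | 0
The formula is true on 5 of the 16 rows.

5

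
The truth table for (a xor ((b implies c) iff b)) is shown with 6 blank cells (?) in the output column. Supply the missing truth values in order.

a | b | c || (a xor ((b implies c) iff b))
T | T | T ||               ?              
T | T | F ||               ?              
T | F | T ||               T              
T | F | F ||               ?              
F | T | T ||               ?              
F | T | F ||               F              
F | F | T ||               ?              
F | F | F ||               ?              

F, T, T, T, F, F

Row a=T, b=T, c=T: ((b implies c) iff b) = T, so (a xor ((b implies c) iff b)) = F.
Row a=T, b=T, c=F: ((b implies c) iff b) = F, so (a xor ((b implies c) iff b)) = T.
Row a=T, b=F, c=F: ((b implies c) iff b) = F, so (a xor ((b implies c) iff b)) = T.
Row a=F, b=T, c=T: ((b implies c) iff b) = T, so (a xor ((b implies c) iff b)) = T.
Row a=F, b=F, c=T: ((b implies c) iff b) = F, so (a xor ((b implies c) iff b)) = F.
Row a=F, b=F, c=F: ((b implies c) iff b) = F, so (a xor ((b implies c) iff b)) = F.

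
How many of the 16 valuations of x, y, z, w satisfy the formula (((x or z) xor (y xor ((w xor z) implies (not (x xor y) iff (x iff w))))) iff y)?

10

  x   |   y   |   z   |   w   | (x or z) | (w xor z) | (x xor y) | not (x xor y) | (x iff w) |   φ  
----- | ----- | ----- | ----- | -------- | --------- | --------- | ------------- | --------- | -----
 True |  True |  True |  True |   True   |   False   |   False   |      True     |    True   |  True
 True |  True |  True | False |   True   |    True   |   False   |      True     |   False   | False
 True |  True | False |  True |   True   |    True   |   False   |      True     |    True   |  True
 True |  True | False | False |   True   |   False   |   False   |      True     |   False   |  True
 True | False |  True |  True |   True   |   False   |    True   |     False     |    True   |  True
 True | False |  True | False |   True   |    True   |    True   |     False     |   False   |  True
 True | False | False |  True |   True   |    True   |    True   |     False     |    True   | False
 True | False | False | False |   True   |   False   |    True   |     False     |   False   |  True
False |  True |  True |  True |   True   |   False   |    True   |     False     |   False   |  True
False |  True |  True | False |   True   |    True   |    True   |     False     |    True   | False
False |  True | False |  True |  False   |    True   |    True   |     False     |   False   | False
False |  True | False | False |  False   |   False   |    True   |     False     |    True   | False
False | False |  True |  True |   True   |   False   |   False   |      True     |   False   |  True
False | False |  True | False |   True   |    True   |   False   |      True     |    True   |  True
False | False | False |  True |  False   |    True   |   False   |      True     |   False   |  True
False | False | False | False |  False   |   False   |   False   |      True     |    True   | False
The formula is true on 10 of the 16 rows.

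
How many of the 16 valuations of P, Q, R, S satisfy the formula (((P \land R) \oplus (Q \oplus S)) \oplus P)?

8

P | Q | R | S || (P \land R) | (Q \oplus S) | φ
0 | 0 | 0 | 0 ||      0      |      0       | 0
0 | 0 | 0 | 1 ||      0      |      1       | 1
0 | 0 | 1 | 0 ||      0      |      0       | 0
0 | 0 | 1 | 1 ||      0      |      1       | 1
0 | 1 | 0 | 0 ||      0      |      1       | 1
0 | 1 | 0 | 1 ||      0      |      0       | 0
0 | 1 | 1 | 0 ||      0      |      1       | 1
0 | 1 | 1 | 1 ||      0      |      0       | 0
1 | 0 | 0 | 0 ||      0      |      0       | 1
1 | 0 | 0 | 1 ||      0      |      1       | 0
1 | 0 | 1 | 0 ||      1      |      0       | 0
1 | 0 | 1 | 1 ||      1      |      1       | 1
1 | 1 | 0 | 0 ||      0      |      1       | 0
1 | 1 | 0 | 1 ||      0      |      0       | 1
1 | 1 | 1 | 0 ||      1      |      1       | 1
1 | 1 | 1 | 1 ||      1      |      0       | 0
The formula is true on 8 of the 16 rows.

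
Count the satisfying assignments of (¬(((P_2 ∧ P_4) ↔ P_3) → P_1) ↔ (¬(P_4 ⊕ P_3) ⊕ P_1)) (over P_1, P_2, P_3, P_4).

10

 P_1    P_2    P_3    P_4   |    φ  
 True   True   True   True  |   True
 True   True   True  False  |  False
 True   True  False   True  |  False
 True   True  False  False  |   True
 True  False   True   True  |   True
 True  False   True  False  |  False
 True  False  False   True  |  False
 True  False  False  False  |   True
False   True   True   True  |   True
False   True   True  False  |   True
False   True  False   True  |   True
False   True  False  False  |   True
False  False   True   True  |  False
False  False   True  False  |   True
False  False  False   True  |  False
False  False  False  False  |   True
The formula is true on 10 of the 16 rows.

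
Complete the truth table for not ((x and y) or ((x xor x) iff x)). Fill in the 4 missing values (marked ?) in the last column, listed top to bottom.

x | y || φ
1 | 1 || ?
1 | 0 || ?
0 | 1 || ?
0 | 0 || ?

Row x=1, y=1: (x and y) = 1, ((x xor x) iff x) = 0, ((x and y) or ((x xor x) iff x)) = 1, so the formula = 0.
Row x=1, y=0: (x and y) = 0, ((x xor x) iff x) = 0, ((x and y) or ((x xor x) iff x)) = 0, so the formula = 1.
Row x=0, y=1: (x and y) = 0, ((x xor x) iff x) = 1, ((x and y) or ((x xor x) iff x)) = 1, so the formula = 0.
Row x=0, y=0: (x and y) = 0, ((x xor x) iff x) = 1, ((x and y) or ((x xor x) iff x)) = 1, so the formula = 0.

0, 1, 0, 0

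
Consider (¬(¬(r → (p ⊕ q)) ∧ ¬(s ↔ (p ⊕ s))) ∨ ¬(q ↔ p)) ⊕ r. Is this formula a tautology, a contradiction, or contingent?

p | q | r | s || φ
T | T | T | T || T
T | T | T | F || T
T | T | F | T || T
T | T | F | F || T
T | F | T | T || F
T | F | T | F || F
T | F | F | T || T
T | F | F | F || T
F | T | T | T || F
F | T | T | F || F
F | T | F | T || T
F | T | F | F || T
F | F | T | T || F
F | F | T | F || F
F | F | F | T || T
F | F | F | F || T
10 of 16 rows are T, so the formula is contingent.

contingent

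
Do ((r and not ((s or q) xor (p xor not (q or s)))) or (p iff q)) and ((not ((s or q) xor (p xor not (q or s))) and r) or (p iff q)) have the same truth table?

equivalent

p | q | r | s || φ | ψ
T | T | T | T || T | T
T | T | T | F || T | T
T | T | F | T || T | T
T | T | F | F || T | T
T | F | T | T || T | T
T | F | T | F || T | T
T | F | F | T || F | F
T | F | F | F || F | F
F | T | T | T || F | F
F | T | T | F || F | F
F | T | F | T || F | F
F | T | F | F || F | F
F | F | T | T || T | T
F | F | T | F || T | T
F | F | F | T || T | T
F | F | F | F || T | T
The columns for φ and ψ agree on every row, so they are logically equivalent.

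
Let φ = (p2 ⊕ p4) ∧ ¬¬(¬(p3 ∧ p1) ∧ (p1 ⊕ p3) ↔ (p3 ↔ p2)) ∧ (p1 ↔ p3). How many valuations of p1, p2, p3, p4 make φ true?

2

p1  p2  p3  p4  |  φ
F   F   F   F   |  F
F   F   F   T   |  F
F   F   T   F   |  F
F   F   T   T   |  F
F   T   F   F   |  T
F   T   F   T   |  F
F   T   T   F   |  F
F   T   T   T   |  F
T   F   F   F   |  F
T   F   F   T   |  F
T   F   T   F   |  F
T   F   T   T   |  T
T   T   F   F   |  F
T   T   F   T   |  F
T   T   T   F   |  F
T   T   T   T   |  F
The formula is true on 2 of the 16 rows.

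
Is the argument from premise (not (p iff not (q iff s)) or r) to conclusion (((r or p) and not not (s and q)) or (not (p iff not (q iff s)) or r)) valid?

p | q | r | s | φ | ψ
- | - | - | - | - | -
1 | 1 | 1 | 1 | 1 | 1
1 | 1 | 1 | 0 | 1 | 1
1 | 1 | 0 | 1 | 1 | 1
1 | 1 | 0 | 0 | 0 | 0
1 | 0 | 1 | 1 | 1 | 1
1 | 0 | 1 | 0 | 1 | 1
1 | 0 | 0 | 1 | 0 | 0
1 | 0 | 0 | 0 | 1 | 1
0 | 1 | 1 | 1 | 1 | 1
0 | 1 | 1 | 0 | 1 | 1
0 | 1 | 0 | 1 | 0 | 0
0 | 1 | 0 | 0 | 1 | 1
0 | 0 | 1 | 1 | 1 | 1
0 | 0 | 1 | 0 | 1 | 1
0 | 0 | 0 | 1 | 1 | 1
0 | 0 | 0 | 0 | 0 | 0
In every row where φ is true, ψ is also true, so φ ⊨ ψ.

yes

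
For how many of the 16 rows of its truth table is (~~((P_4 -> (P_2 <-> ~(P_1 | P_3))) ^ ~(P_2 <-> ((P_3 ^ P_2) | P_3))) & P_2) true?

P_1 | P_2 | P_3 | P_4 || φ
 T  |  T  |  T  |  T  || F
 T  |  T  |  T  |  F  || T
 T  |  T  |  F  |  T  || F
 T  |  T  |  F  |  F  || T
 T  |  F  |  T  |  T  || F
 T  |  F  |  T  |  F  || F
 T  |  F  |  F  |  T  || F
 T  |  F  |  F  |  F  || F
 F  |  T  |  T  |  T  || F
 F  |  T  |  T  |  F  || T
 F  |  T  |  F  |  T  || T
 F  |  T  |  F  |  F  || T
 F  |  F  |  T  |  T  || F
 F  |  F  |  T  |  F  || F
 F  |  F  |  F  |  T  || F
 F  |  F  |  F  |  F  || F
The formula is true on 5 of the 16 rows.

5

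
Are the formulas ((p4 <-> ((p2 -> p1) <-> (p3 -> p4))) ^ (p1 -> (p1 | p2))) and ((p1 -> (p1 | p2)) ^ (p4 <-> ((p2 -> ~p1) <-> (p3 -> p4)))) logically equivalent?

not equivalent

p1  p2  p3  p4  |  φ  ψ
F   F   F   F   |  T  T
F   F   F   T   |  F  F
F   F   T   F   |  F  F
F   F   T   T   |  F  F
F   T   F   F   |  F  T
F   T   F   T   |  T  F
F   T   T   F   |  T  F
F   T   T   T   |  T  F
T   F   F   F   |  T  T
T   F   F   T   |  F  F
T   F   T   F   |  F  F
T   F   T   T   |  F  F
T   T   F   F   |  T  F
T   T   F   T   |  F  T
T   T   T   F   |  F  T
T   T   T   T   |  F  T
The columns differ at p1=F, p2=T, p3=F, p4=F (φ=F, ψ=T), so they are not equivalent.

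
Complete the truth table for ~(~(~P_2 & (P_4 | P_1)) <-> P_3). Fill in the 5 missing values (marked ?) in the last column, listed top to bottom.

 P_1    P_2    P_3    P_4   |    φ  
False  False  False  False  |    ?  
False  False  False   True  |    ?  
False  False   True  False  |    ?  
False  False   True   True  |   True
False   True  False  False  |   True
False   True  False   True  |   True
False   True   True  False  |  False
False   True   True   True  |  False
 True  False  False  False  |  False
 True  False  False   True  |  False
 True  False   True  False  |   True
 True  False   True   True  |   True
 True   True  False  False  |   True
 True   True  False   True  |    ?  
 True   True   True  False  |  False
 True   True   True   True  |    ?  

Row P_1=False, P_2=False, P_3=False, P_4=False: ~(~P_2 & (P_4 | P_1)) = True, (~(~P_2 & (P_4 | P_1)) <-> P_3) = False, so the formula = True.
Row P_1=False, P_2=False, P_3=False, P_4=True: ~(~P_2 & (P_4 | P_1)) = False, (~(~P_2 & (P_4 | P_1)) <-> P_3) = True, so the formula = False.
Row P_1=False, P_2=False, P_3=True, P_4=False: ~(~P_2 & (P_4 | P_1)) = True, (~(~P_2 & (P_4 | P_1)) <-> P_3) = True, so the formula = False.
Row P_1=True, P_2=True, P_3=False, P_4=True: ~(~P_2 & (P_4 | P_1)) = True, (~(~P_2 & (P_4 | P_1)) <-> P_3) = False, so the formula = True.
Row P_1=True, P_2=True, P_3=True, P_4=True: ~(~P_2 & (P_4 | P_1)) = True, (~(~P_2 & (P_4 | P_1)) <-> P_3) = True, so the formula = False.

True, False, False, True, False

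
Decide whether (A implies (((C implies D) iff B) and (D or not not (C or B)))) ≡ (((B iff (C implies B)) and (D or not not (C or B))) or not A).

not equivalent

A | B | C | D | φ | ψ
- | - | - | - | - | -
T | T | T | T | T | T
T | T | T | F | F | T
T | T | F | T | T | T
T | T | F | F | T | T
T | F | T | T | F | T
T | F | T | F | T | T
T | F | F | T | F | F
T | F | F | F | F | F
F | T | T | T | T | T
F | T | T | F | T | T
F | T | F | T | T | T
F | T | F | F | T | T
F | F | T | T | T | T
F | F | T | F | T | T
F | F | F | T | T | T
F | F | F | F | T | T
The columns differ at A=T, B=T, C=T, D=F (φ=F, ψ=T), so they are not equivalent.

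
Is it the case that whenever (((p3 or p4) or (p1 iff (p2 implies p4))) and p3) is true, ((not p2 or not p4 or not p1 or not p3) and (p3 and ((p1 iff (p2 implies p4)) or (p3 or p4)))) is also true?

no

  p1     p2     p3     p4   |    φ      ψ  
False  False  False  False  |  False  False
False  False  False   True  |  False  False
False  False   True  False  |   True   True
False  False   True   True  |   True   True
False   True  False  False  |  False  False
False   True  False   True  |  False  False
False   True   True  False  |   True   True
False   True   True   True  |   True   True
 True  False  False  False  |  False  False
 True  False  False   True  |  False  False
 True  False   True  False  |   True   True
 True  False   True   True  |   True   True
 True   True  False  False  |  False  False
 True   True  False   True  |  False  False
 True   True   True  False  |   True   True
 True   True   True   True  |   True  False
At p1=True, p2=True, p3=True, p4=True we have φ true but ψ false, so φ does not entail ψ.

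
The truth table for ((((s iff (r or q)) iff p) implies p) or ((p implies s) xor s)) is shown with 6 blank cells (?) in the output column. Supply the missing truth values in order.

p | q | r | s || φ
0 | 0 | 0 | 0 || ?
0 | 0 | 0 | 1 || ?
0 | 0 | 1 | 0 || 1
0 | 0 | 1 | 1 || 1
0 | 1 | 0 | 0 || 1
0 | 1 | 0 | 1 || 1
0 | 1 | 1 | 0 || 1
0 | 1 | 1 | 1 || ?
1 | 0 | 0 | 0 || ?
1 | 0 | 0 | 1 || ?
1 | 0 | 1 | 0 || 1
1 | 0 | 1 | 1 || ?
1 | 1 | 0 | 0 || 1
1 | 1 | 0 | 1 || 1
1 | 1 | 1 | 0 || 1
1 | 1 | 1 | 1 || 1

1, 0, 1, 1, 1, 1

Row p=0, q=0, r=0, s=0: (((s iff (r or q)) iff p) implies p) = 1, ((p implies s) xor s) = 1, so the formula = 1.
Row p=0, q=0, r=0, s=1: (((s iff (r or q)) iff p) implies p) = 0, ((p implies s) xor s) = 0, so the formula = 0.
Row p=0, q=1, r=1, s=1: (((s iff (r or q)) iff p) implies p) = 1, ((p implies s) xor s) = 0, so the formula = 1.
Row p=1, q=0, r=0, s=0: (((s iff (r or q)) iff p) implies p) = 1, ((p implies s) xor s) = 0, so the formula = 1.
Row p=1, q=0, r=0, s=1: (((s iff (r or q)) iff p) implies p) = 1, ((p implies s) xor s) = 0, so the formula = 1.
Row p=1, q=0, r=1, s=1: (((s iff (r or q)) iff p) implies p) = 1, ((p implies s) xor s) = 0, so the formula = 1.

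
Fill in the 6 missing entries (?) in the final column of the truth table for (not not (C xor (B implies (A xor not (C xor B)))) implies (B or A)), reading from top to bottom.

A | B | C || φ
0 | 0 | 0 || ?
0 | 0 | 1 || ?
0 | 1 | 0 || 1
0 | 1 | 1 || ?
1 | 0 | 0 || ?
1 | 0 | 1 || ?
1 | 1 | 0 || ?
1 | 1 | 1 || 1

Row A=0, B=0, C=0: not not (C xor (B implies (A xor not (C xor B)))) = 1, (B or A) = 0, so the formula = 0.
Row A=0, B=0, C=1: not not (C xor (B implies (A xor not (C xor B)))) = 0, (B or A) = 0, so the formula = 1.
Row A=0, B=1, C=1: not not (C xor (B implies (A xor not (C xor B)))) = 0, (B or A) = 1, so the formula = 1.
Row A=1, B=0, C=0: not not (C xor (B implies (A xor not (C xor B)))) = 1, (B or A) = 1, so the formula = 1.
Row A=1, B=0, C=1: not not (C xor (B implies (A xor not (C xor B)))) = 0, (B or A) = 1, so the formula = 1.
Row A=1, B=1, C=0: not not (C xor (B implies (A xor not (C xor B)))) = 1, (B or A) = 1, so the formula = 1.

0, 1, 1, 1, 1, 1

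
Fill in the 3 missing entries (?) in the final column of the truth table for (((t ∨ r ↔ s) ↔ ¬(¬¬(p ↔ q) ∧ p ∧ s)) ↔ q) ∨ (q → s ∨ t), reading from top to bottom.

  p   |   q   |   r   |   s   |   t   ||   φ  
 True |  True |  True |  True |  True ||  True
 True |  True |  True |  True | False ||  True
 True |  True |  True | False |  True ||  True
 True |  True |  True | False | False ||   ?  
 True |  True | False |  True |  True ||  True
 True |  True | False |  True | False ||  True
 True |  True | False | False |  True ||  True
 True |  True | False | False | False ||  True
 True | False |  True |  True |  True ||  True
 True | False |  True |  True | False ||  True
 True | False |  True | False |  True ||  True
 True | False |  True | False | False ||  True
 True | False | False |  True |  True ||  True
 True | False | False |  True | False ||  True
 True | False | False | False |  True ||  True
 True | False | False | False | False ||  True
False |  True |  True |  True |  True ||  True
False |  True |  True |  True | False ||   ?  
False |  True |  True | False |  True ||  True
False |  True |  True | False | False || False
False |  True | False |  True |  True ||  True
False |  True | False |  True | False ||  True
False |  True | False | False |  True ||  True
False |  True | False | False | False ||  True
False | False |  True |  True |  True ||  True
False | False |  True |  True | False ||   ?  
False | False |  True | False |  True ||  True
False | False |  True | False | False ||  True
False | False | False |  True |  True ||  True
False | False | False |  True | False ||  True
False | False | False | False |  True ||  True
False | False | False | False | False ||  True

Row p=True, q=True, r=True, s=False, t=False: (((t ∨ r ↔ s) ↔ ¬(¬¬(p ↔ q) ∧ p ∧ s)) ↔ q) = False, (q → s ∨ t) = False, so the formula = False.
Row p=False, q=True, r=True, s=True, t=False: (((t ∨ r ↔ s) ↔ ¬(¬¬(p ↔ q) ∧ p ∧ s)) ↔ q) = True, (q → s ∨ t) = True, so the formula = True.
Row p=False, q=False, r=True, s=True, t=False: (((t ∨ r ↔ s) ↔ ¬(¬¬(p ↔ q) ∧ p ∧ s)) ↔ q) = False, (q → s ∨ t) = True, so the formula = True.

False, True, True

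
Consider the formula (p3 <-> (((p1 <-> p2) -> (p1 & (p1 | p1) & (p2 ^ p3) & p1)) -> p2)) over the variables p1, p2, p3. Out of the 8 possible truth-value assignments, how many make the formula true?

4

p1 | p2 | p3 | φ
-- | -- | -- | -
1  | 1  | 1  | 1
1  | 1  | 0  | 0
1  | 0  | 1  | 0
1  | 0  | 0  | 1
0  | 1  | 1  | 1
0  | 1  | 0  | 0
0  | 0  | 1  | 1
0  | 0  | 0  | 0
The formula is true on 4 of the 8 rows.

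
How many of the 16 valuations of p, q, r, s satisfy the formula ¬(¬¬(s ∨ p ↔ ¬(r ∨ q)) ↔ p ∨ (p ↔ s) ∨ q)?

p | q | r | s || (s ∨ p) | (r ∨ q) | ¬(r ∨ q) | ((s ∨ p) ↔ ¬(r ∨ q)) | ¬((s ∨ p) ↔ ¬(r ∨ q)) | ¬¬((s ∨ p) ↔ ¬(r ∨ q)) | (p ↔ s) | (p ∨ (p ↔ s)) | ((p ∨ (p ↔ s)) ∨ q) | φ
1 | 1 | 1 | 1 ||    1    |    1    |    0     |          0           |           1           |           0            |    1    |       1       |          1          | 1
1 | 1 | 1 | 0 ||    1    |    1    |    0     |          0           |           1           |           0            |    0    |       1       |          1          | 1
1 | 1 | 0 | 1 ||    1    |    1    |    0     |          0           |           1           |           0            |    1    |       1       |          1          | 1
1 | 1 | 0 | 0 ||    1    |    1    |    0     |          0           |           1           |           0            |    0    |       1       |          1          | 1
1 | 0 | 1 | 1 ||    1    |    1    |    0     |          0           |           1           |           0            |    1    |       1       |          1          | 1
1 | 0 | 1 | 0 ||    1    |    1    |    0     |          0           |           1           |           0            |    0    |       1       |          1          | 1
1 | 0 | 0 | 1 ||    1    |    0    |    1     |          1           |           0           |           1            |    1    |       1       |          1          | 0
1 | 0 | 0 | 0 ||    1    |    0    |    1     |          1           |           0           |           1            |    0    |       1       |          1          | 0
0 | 1 | 1 | 1 ||    1    |    1    |    0     |          0           |           1           |           0            |    0    |       0       |          1          | 1
0 | 1 | 1 | 0 ||    0    |    1    |    0     |          1           |           0           |           1            |    1    |       1       |          1          | 0
0 | 1 | 0 | 1 ||    1    |    1    |    0     |          0           |           1           |           0            |    0    |       0       |          1          | 1
0 | 1 | 0 | 0 ||    0    |    1    |    0     |          1           |           0           |           1            |    1    |       1       |          1          | 0
0 | 0 | 1 | 1 ||    1    |    1    |    0     |          0           |           1           |           0            |    0    |       0       |          0          | 0
0 | 0 | 1 | 0 ||    0    |    1    |    0     |          1           |           0           |           1            |    1    |       1       |          1          | 0
0 | 0 | 0 | 1 ||    1    |    0    |    1     |          1           |           0           |           1            |    0    |       0       |          0          | 1
0 | 0 | 0 | 0 ||    0    |    0    |    1     |          0           |           1           |           0            |    1    |       1       |          1          | 1
The formula is true on 10 of the 16 rows.

10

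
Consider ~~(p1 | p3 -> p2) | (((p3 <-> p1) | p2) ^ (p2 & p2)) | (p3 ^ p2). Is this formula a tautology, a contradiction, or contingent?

contingent

p1  p2  p3  |  φ
T   T   T   |  T
T   T   F   |  T
T   F   T   |  T
T   F   F   |  F
F   T   T   |  T
F   T   F   |  T
F   F   T   |  T
F   F   F   |  T
7 of 8 rows are T, so the formula is contingent.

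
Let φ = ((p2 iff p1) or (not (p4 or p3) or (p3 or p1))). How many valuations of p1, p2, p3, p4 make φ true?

15

p1 | p2 | p3 | p4 || (p2 iff p1) | (p4 or p3) | not (p4 or p3) | (p3 or p1) | φ
1  | 1  | 1  | 1  ||      1      |     1      |       0        |     1      | 1
1  | 1  | 1  | 0  ||      1      |     1      |       0        |     1      | 1
1  | 1  | 0  | 1  ||      1      |     1      |       0        |     1      | 1
1  | 1  | 0  | 0  ||      1      |     0      |       1        |     1      | 1
1  | 0  | 1  | 1  ||      0      |     1      |       0        |     1      | 1
1  | 0  | 1  | 0  ||      0      |     1      |       0        |     1      | 1
1  | 0  | 0  | 1  ||      0      |     1      |       0        |     1      | 1
1  | 0  | 0  | 0  ||      0      |     0      |       1        |     1      | 1
0  | 1  | 1  | 1  ||      0      |     1      |       0        |     1      | 1
0  | 1  | 1  | 0  ||      0      |     1      |       0        |     1      | 1
0  | 1  | 0  | 1  ||      0      |     1      |       0        |     0      | 0
0  | 1  | 0  | 0  ||      0      |     0      |       1        |     0      | 1
0  | 0  | 1  | 1  ||      1      |     1      |       0        |     1      | 1
0  | 0  | 1  | 0  ||      1      |     1      |       0        |     1      | 1
0  | 0  | 0  | 1  ||      1      |     1      |       0        |     0      | 1
0  | 0  | 0  | 0  ||      1      |     0      |       1        |     0      | 1
The formula is true on 15 of the 16 rows.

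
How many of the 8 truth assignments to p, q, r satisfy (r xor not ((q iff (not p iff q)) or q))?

4

p | q | r || not p | (not p iff q) | (q iff (not p iff q)) | ((q iff (not p iff q)) or q) | φ
0 | 0 | 0 ||   1   |       0       |           1           |              1               | 0
0 | 0 | 1 ||   1   |       0       |           1           |              1               | 1
0 | 1 | 0 ||   1   |       1       |           1           |              1               | 0
0 | 1 | 1 ||   1   |       1       |           1           |              1               | 1
1 | 0 | 0 ||   0   |       1       |           0           |              0               | 1
1 | 0 | 1 ||   0   |       1       |           0           |              0               | 0
1 | 1 | 0 ||   0   |       0       |           0           |              1               | 0
1 | 1 | 1 ||   0   |       0       |           0           |              1               | 1
The formula is true on 4 of the 8 rows.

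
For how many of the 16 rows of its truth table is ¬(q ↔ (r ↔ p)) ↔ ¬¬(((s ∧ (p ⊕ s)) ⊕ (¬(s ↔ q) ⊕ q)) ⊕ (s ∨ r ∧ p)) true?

p | q | r | s || (r ↔ p) | (q ↔ (r ↔ p)) | ¬(q ↔ (r ↔ p)) | (p ⊕ s) | (s ∧ (p ⊕ s)) | (s ↔ q) | ¬(s ↔ q) | (¬(s ↔ q) ⊕ q) | (r ∧ p) | (s ∨ (r ∧ p)) | φ
F | F | F | F ||    T    |       F       |       T        |    F    |       F       |    T    |    F     |       F        |    F    |       F       | F
F | F | F | T ||    T    |       F       |       T        |    T    |       T       |    F    |    T     |       T        |    F    |       T       | T
F | F | T | F ||    F    |       T       |       F        |    F    |       F       |    T    |    F     |       F        |    F    |       F       | T
F | F | T | T ||    F    |       T       |       F        |    T    |       T       |    F    |    T     |       T        |    F    |       T       | F
F | T | F | F ||    T    |       T       |       F        |    F    |       F       |    F    |    T     |       F        |    F    |       F       | T
F | T | F | T ||    T    |       T       |       F        |    T    |       T       |    T    |    F     |       T        |    F    |       T       | F
F | T | T | F ||    F    |       F       |       T        |    F    |       F       |    F    |    T     |       F        |    F    |       F       | F
F | T | T | T ||    F    |       F       |       T        |    T    |       T       |    T    |    F     |       T        |    F    |       T       | T
T | F | F | F ||    F    |       T       |       F        |    T    |       F       |    T    |    F     |       F        |    F    |       F       | T
T | F | F | T ||    F    |       T       |       F        |    F    |       F       |    F    |    T     |       T        |    F    |       T       | T
T | F | T | F ||    T    |       F       |       T        |    T    |       F       |    T    |    F     |       F        |    T    |       T       | T
T | F | T | T ||    T    |       F       |       T        |    F    |       F       |    F    |    T     |       T        |    T    |       T       | F
T | T | F | F ||    F    |       F       |       T        |    T    |       F       |    F    |    T     |       F        |    F    |       F       | F
T | T | F | T ||    F    |       F       |       T        |    F    |       F       |    T    |    F     |       T        |    F    |       T       | F
T | T | T | F ||    T    |       T       |       F        |    T    |       F       |    F    |    T     |       F        |    T    |       T       | F
T | T | T | T ||    T    |       T       |       F        |    F    |       F       |    T    |    F     |       T        |    T    |       T       | T
The formula is true on 8 of the 16 rows.

8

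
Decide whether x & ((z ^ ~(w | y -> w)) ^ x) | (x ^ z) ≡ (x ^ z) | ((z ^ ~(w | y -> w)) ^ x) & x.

x | y | z | w || φ | ψ
T | T | T | T || F | F
T | T | T | F || T | T
T | T | F | T || T | T
T | T | F | F || T | T
T | F | T | T || F | F
T | F | T | F || F | F
T | F | F | T || T | T
T | F | F | F || T | T
F | T | T | T || T | T
F | T | T | F || T | T
F | T | F | T || F | F
F | T | F | F || F | F
F | F | T | T || T | T
F | F | T | F || T | T
F | F | F | T || F | F
F | F | F | F || F | F
The columns for φ and ψ agree on every row, so they are logically equivalent.

equivalent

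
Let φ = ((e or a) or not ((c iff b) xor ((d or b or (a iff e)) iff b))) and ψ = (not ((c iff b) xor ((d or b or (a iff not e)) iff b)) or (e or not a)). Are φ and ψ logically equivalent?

a  b  c  d  e  |  φ  ψ
T  T  T  T  T  |  T  T
T  T  T  T  F  |  T  T
T  T  T  F  T  |  T  T
T  T  T  F  F  |  T  T
T  T  F  T  T  |  T  T
T  T  F  T  F  |  T  F
T  T  F  F  T  |  T  T
T  T  F  F  F  |  T  F
T  F  T  T  T  |  T  T
T  F  T  T  F  |  T  T
T  F  T  F  T  |  T  T
T  F  T  F  F  |  T  T
T  F  F  T  T  |  T  T
T  F  F  T  F  |  T  F
T  F  F  F  T  |  T  T
T  F  F  F  F  |  T  F
F  T  T  T  T  |  T  T
F  T  T  T  F  |  T  T
F  T  T  F  T  |  T  T
F  T  T  F  F  |  T  T
F  T  F  T  T  |  T  T
F  T  F  T  F  |  F  T
F  T  F  F  T  |  T  T
F  T  F  F  F  |  F  T
F  F  T  T  T  |  T  T
F  F  T  T  F  |  T  T
F  F  T  F  T  |  T  T
F  F  T  F  F  |  T  T
F  F  F  T  T  |  T  T
F  F  F  T  F  |  F  T
F  F  F  F  T  |  T  T
F  F  F  F  F  |  F  T
The columns differ at a=T, b=T, c=F, d=T, e=F (φ=T, ψ=F), so they are not equivalent.

not equivalent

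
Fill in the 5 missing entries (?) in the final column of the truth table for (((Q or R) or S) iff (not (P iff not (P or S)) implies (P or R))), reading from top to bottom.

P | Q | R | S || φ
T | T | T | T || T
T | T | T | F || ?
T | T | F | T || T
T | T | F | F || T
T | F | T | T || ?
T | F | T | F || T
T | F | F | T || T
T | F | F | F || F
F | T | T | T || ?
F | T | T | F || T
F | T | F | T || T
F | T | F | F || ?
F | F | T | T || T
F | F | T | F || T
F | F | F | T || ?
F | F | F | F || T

Row P=T, Q=T, R=T, S=F: ((Q or R) or S) = T, (not (P iff not (P or S)) implies (P or R)) = T, so the formula = T.
Row P=T, Q=F, R=T, S=T: ((Q or R) or S) = T, (not (P iff not (P or S)) implies (P or R)) = T, so the formula = T.
Row P=F, Q=T, R=T, S=T: ((Q or R) or S) = T, (not (P iff not (P or S)) implies (P or R)) = T, so the formula = T.
Row P=F, Q=T, R=F, S=F: ((Q or R) or S) = T, (not (P iff not (P or S)) implies (P or R)) = F, so the formula = F.
Row P=F, Q=F, R=F, S=T: ((Q or R) or S) = T, (not (P iff not (P or S)) implies (P or R)) = T, so the formula = T.

T, T, T, F, T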